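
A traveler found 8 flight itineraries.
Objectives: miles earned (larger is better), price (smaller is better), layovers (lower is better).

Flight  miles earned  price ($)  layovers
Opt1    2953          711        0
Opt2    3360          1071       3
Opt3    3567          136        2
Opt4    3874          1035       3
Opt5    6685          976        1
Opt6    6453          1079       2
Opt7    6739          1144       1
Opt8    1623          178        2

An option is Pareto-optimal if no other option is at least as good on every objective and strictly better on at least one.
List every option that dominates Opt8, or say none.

Opt3

Opt3: miles earned 3567≥1623, price 136≤178, layovers 2≤2 — dominates Opt8.
Others (Opt1, Opt2, Opt4, Opt5, Opt6, Opt7) are each worse than Opt8 on at least one objective.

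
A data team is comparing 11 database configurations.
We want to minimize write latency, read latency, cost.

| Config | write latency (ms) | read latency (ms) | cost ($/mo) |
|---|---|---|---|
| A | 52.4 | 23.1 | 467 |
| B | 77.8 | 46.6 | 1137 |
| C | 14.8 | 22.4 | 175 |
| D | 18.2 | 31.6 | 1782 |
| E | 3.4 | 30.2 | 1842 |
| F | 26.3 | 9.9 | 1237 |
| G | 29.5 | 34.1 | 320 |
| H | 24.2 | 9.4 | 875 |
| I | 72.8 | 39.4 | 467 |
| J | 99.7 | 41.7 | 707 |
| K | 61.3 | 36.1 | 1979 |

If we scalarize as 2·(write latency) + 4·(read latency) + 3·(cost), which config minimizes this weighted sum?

C

A: 2·52.4 + 4·23.1 + 3·467 = 1598.2
B: 2·77.8 + 4·46.6 + 3·1137 = 3753.0
C: 2·14.8 + 4·22.4 + 3·175 = 644.2
D: 2·18.2 + 4·31.6 + 3·1782 = 5508.8
E: 2·3.4 + 4·30.2 + 3·1842 = 5653.6
F: 2·26.3 + 4·9.9 + 3·1237 = 3803.2
G: 2·29.5 + 4·34.1 + 3·320 = 1155.4
H: 2·24.2 + 4·9.4 + 3·875 = 2711.0
I: 2·72.8 + 4·39.4 + 3·467 = 1704.2
J: 2·99.7 + 4·41.7 + 3·707 = 2487.2
K: 2·61.3 + 4·36.1 + 3·1979 = 6204.0
Lowest: C at 644.2.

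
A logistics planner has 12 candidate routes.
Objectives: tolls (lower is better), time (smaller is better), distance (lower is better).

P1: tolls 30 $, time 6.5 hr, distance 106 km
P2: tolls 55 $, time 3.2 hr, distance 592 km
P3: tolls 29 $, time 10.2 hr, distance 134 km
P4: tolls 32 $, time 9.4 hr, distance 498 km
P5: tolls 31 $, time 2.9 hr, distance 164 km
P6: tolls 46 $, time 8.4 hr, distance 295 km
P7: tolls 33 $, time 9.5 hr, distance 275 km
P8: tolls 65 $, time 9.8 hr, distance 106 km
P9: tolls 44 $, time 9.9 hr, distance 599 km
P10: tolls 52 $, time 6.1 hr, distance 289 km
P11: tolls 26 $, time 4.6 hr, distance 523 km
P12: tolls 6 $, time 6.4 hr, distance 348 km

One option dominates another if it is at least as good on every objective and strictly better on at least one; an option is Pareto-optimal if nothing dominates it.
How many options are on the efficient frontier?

P1: not dominated.
P2: dominated by P5 (tolls 31≤55, time 2.9≤3.2, distance 164≤592).
P3: not dominated.
P4: dominated by P1 (tolls 30≤32, time 6.5≤9.4, distance 106≤498).
P5: not dominated (best time).
P6: dominated by P1 (tolls 30≤46, time 6.5≤8.4, distance 106≤295).
P7: dominated by P1 (tolls 30≤33, time 6.5≤9.5, distance 106≤275).
P8: dominated by P1 (tolls 30≤65, time 6.5≤9.8, distance 106≤106).
P9: dominated by P1 (tolls 30≤44, time 6.5≤9.9, distance 106≤599).
P10: dominated by P5 (tolls 31≤52, time 2.9≤6.1, distance 164≤289).
P11: not dominated.
P12: not dominated (best tolls).
Pareto-optimal: P1, P3, P5, P11, P12 → 5.

5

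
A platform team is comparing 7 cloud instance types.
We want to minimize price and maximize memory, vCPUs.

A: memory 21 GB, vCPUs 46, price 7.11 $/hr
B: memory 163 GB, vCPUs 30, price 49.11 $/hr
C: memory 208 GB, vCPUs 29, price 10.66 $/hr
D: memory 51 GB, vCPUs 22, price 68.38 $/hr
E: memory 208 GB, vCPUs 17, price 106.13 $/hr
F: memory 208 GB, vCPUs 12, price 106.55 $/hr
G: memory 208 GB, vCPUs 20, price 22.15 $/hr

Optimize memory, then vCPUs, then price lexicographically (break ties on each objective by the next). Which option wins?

First maximize memory: best is 208, kept {C, E, F, G}.
Then maximize vCPUs: best is 29, kept {C}.

C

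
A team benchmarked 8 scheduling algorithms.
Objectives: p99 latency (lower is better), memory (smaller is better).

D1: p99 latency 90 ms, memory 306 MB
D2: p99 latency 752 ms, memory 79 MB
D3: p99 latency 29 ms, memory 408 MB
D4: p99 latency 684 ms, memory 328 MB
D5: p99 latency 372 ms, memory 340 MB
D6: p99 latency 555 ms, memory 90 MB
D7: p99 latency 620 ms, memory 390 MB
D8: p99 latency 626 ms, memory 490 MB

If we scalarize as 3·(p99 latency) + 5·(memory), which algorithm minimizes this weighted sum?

D1: 3·90 + 5·306 = 1800
D2: 3·752 + 5·79 = 2651
D3: 3·29 + 5·408 = 2127
D4: 3·684 + 5·328 = 3692
D5: 3·372 + 5·340 = 2816
D6: 3·555 + 5·90 = 2115
D7: 3·620 + 5·390 = 3810
D8: 3·626 + 5·490 = 4328
Lowest: D1 at 1800.

D1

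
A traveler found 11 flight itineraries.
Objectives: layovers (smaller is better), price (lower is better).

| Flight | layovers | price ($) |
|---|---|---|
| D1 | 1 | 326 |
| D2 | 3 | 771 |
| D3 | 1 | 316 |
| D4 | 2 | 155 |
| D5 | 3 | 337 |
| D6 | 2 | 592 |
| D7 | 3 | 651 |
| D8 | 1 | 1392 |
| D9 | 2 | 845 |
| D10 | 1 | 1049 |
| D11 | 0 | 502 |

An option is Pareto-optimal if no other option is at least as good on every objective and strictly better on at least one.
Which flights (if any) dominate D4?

none

D1: worse on price (326 vs 155).
D2: worse on layovers (3 vs 2).
D3: worse on price (316 vs 155).
D5: worse on layovers (3 vs 2).
D6: worse on price (592 vs 155).
D7: worse on layovers (3 vs 2).
D8: worse on price (1392 vs 155).
D9: worse on price (845 vs 155).
D10: worse on price (1049 vs 155).
D11: worse on price (502 vs 155).
No option dominates D4.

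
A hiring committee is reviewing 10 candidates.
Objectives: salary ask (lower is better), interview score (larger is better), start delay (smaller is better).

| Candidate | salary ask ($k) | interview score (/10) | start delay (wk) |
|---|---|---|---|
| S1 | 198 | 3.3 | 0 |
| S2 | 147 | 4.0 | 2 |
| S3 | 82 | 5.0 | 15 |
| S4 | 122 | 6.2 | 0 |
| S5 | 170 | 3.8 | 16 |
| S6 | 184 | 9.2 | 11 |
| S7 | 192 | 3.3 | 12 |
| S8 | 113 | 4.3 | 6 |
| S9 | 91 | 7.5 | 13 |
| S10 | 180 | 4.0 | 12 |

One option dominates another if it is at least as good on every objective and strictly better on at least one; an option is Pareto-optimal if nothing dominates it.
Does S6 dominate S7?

S6 vs S7: salary ask 184≤192, interview score 9.2≥3.3, start delay 11≤12 — S6 is at least as good on every objective with at least one strict improvement.

Yes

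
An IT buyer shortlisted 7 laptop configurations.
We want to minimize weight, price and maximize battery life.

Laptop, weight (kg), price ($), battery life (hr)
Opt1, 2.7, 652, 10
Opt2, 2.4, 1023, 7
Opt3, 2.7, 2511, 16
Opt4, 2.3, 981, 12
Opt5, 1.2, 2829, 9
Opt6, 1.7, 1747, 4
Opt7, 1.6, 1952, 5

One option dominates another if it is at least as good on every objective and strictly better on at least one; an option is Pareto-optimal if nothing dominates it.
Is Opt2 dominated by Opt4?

Opt4 vs Opt2: weight 2.3≤2.4, price 981≤1023, battery life 12≥7 — Opt4 is at least as good on every objective with at least one strict improvement.

Yes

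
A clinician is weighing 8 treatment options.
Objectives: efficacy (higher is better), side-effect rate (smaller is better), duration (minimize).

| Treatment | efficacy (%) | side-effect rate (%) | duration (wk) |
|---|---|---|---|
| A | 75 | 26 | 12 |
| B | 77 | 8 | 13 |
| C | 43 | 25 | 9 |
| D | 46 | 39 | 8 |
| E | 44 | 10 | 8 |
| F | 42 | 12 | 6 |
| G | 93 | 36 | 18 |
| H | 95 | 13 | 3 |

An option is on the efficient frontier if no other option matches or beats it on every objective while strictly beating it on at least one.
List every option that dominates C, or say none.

E, H

E: efficacy 44≥43, side-effect rate 10≤25, duration 8≤9 — dominates C.
H: efficacy 95≥43, side-effect rate 13≤25, duration 3≤9 — dominates C.
Others (A, B, D, F, G) are each worse than C on at least one objective.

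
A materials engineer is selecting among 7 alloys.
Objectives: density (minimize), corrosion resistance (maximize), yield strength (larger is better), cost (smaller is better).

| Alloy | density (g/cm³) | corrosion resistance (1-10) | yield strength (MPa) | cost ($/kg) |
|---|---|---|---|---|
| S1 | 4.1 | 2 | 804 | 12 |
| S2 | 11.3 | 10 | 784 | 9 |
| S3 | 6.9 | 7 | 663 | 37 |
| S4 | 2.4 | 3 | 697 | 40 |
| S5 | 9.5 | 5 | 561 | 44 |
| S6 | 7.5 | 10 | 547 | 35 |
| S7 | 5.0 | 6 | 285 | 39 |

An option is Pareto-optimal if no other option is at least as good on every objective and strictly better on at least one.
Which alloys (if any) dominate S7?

S1: worse on corrosion resistance (2 vs 6).
S2: worse on density (11.3 vs 5.0).
S3: worse on density (6.9 vs 5.0).
S4: worse on corrosion resistance (3 vs 6).
S5: worse on density (9.5 vs 5.0).
S6: worse on density (7.5 vs 5.0).
No option dominates S7.

none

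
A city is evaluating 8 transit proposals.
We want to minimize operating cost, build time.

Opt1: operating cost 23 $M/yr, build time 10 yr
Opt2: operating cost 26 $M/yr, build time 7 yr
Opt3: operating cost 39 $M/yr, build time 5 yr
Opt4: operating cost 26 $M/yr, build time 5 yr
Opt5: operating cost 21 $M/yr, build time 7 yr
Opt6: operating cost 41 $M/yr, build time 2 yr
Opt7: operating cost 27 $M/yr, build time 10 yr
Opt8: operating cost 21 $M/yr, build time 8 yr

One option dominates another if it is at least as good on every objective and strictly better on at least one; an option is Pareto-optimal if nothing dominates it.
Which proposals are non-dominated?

Opt1: dominated by Opt5 (operating cost 21≤23, build time 7≤10).
Opt2: dominated by Opt4 (operating cost 26≤26, build time 5≤7).
Opt3: dominated by Opt4 (operating cost 26≤39, build time 5≤5).
Opt4: not dominated.
Opt5: not dominated.
Opt6: not dominated (best build time).
Opt7: dominated by Opt1 (operating cost 23≤27, build time 10≤10).
Opt8: dominated by Opt5 (operating cost 21≤21, build time 7≤8).

Opt4, Opt5, Opt6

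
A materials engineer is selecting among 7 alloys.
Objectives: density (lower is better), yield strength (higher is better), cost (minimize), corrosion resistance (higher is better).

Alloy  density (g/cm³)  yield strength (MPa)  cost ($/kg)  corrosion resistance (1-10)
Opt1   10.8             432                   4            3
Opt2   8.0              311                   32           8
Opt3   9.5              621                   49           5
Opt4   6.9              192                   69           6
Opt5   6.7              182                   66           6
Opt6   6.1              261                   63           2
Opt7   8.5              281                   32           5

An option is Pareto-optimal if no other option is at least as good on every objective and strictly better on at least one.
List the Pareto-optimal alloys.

Opt1: not dominated (best cost).
Opt2: not dominated (best corrosion resistance).
Opt3: not dominated (best yield strength).
Opt4: not dominated.
Opt5: not dominated.
Opt6: not dominated (best density).
Opt7: dominated by Opt2 (density 8.0≤8.5, yield strength 311≥281, cost 32≤32, corrosion resistance 8≥5).

Opt1, Opt2, Opt3, Opt4, Opt5, Opt6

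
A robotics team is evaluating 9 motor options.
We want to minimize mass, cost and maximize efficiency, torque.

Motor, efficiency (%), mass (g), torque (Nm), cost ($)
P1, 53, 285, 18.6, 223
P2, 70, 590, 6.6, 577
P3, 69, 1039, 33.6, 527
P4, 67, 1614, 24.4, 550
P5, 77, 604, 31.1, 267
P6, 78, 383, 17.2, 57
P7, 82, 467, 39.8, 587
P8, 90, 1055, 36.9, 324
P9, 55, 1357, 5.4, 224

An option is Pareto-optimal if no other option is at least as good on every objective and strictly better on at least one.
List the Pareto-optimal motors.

P1, P3, P5, P6, P7, P8

P1: not dominated (best mass).
P2: dominated by P6 (efficiency 78≥70, mass 383≤590, torque 17.2≥6.6, cost 57≤577).
P3: not dominated.
P4: dominated by P3 (efficiency 69≥67, mass 1039≤1614, torque 33.6≥24.4, cost 527≤550).
P5: not dominated.
P6: not dominated (best cost).
P7: not dominated (best torque).
P8: not dominated (best efficiency).
P9: dominated by P6 (efficiency 78≥55, mass 383≤1357, torque 17.2≥5.4, cost 57≤224).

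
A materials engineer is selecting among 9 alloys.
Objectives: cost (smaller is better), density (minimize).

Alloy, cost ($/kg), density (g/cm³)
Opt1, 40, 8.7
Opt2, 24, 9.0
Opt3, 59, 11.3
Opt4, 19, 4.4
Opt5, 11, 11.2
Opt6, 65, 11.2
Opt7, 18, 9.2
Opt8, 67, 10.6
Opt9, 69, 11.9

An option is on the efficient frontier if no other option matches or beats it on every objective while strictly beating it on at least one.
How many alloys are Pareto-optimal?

Opt1: dominated by Opt4 (cost 19≤40, density 4.4≤8.7).
Opt2: dominated by Opt4 (cost 19≤24, density 4.4≤9.0).
Opt3: dominated by Opt1 (cost 40≤59, density 8.7≤11.3).
Opt4: not dominated (best density).
Opt5: not dominated (best cost).
Opt6: dominated by Opt1 (cost 40≤65, density 8.7≤11.2).
Opt7: not dominated.
Opt8: dominated by Opt1 (cost 40≤67, density 8.7≤10.6).
Opt9: dominated by Opt1 (cost 40≤69, density 8.7≤11.9).
Pareto-optimal: Opt4, Opt5, Opt7 → 3.

3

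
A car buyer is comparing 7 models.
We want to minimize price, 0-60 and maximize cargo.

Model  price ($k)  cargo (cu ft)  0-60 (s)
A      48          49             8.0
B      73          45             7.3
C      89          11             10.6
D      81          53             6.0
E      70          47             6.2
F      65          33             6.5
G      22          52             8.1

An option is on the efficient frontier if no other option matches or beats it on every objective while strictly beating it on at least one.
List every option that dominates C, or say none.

A, B, D, E, F, G

A: price 48≤89, cargo 49≥11, 0-60 8.0≤10.6 — dominates C.
B: price 73≤89, cargo 45≥11, 0-60 7.3≤10.6 — dominates C.
D: price 81≤89, cargo 53≥11, 0-60 6.0≤10.6 — dominates C.
E: price 70≤89, cargo 47≥11, 0-60 6.2≤10.6 — dominates C.
F: price 65≤89, cargo 33≥11, 0-60 6.5≤10.6 — dominates C.
G: price 22≤89, cargo 52≥11, 0-60 8.1≤10.6 — dominates C.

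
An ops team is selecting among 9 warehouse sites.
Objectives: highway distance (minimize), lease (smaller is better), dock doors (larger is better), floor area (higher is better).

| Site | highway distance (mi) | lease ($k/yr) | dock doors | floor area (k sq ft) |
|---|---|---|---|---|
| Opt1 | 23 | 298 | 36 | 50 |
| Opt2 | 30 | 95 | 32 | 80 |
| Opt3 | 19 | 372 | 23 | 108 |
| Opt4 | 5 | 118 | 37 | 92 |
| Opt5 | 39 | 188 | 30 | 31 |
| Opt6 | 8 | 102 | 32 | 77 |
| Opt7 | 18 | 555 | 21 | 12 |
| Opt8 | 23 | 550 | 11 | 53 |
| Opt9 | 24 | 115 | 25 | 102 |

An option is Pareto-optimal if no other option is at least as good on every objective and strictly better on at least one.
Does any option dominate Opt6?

Opt1: worse on highway distance (23 vs 8).
Opt2: worse on highway distance (30 vs 8).
Opt3: worse on highway distance (19 vs 8).
Opt4: worse on lease (118 vs 102).
Opt5: worse on highway distance (39 vs 8).
Opt7: worse on highway distance (18 vs 8).
Opt8: worse on highway distance (23 vs 8).
Opt9: worse on highway distance (24 vs 8).
No option is at least as good as Opt6 on every objective and strictly better on one.

No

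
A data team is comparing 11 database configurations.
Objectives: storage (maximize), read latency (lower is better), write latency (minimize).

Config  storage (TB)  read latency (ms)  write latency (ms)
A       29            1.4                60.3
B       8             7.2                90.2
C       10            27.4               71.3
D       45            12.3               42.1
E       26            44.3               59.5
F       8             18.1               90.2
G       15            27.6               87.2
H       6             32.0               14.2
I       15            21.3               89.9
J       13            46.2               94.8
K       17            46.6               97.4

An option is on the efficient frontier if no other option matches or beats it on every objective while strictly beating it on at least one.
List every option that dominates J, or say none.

A, D, E, G, I

A: storage 29≥13, read latency 1.4≤46.2, write latency 60.3≤94.8 — dominates J.
D: storage 45≥13, read latency 12.3≤46.2, write latency 42.1≤94.8 — dominates J.
E: storage 26≥13, read latency 44.3≤46.2, write latency 59.5≤94.8 — dominates J.
G: storage 15≥13, read latency 27.6≤46.2, write latency 87.2≤94.8 — dominates J.
I: storage 15≥13, read latency 21.3≤46.2, write latency 89.9≤94.8 — dominates J.
Others (B, C, F, H, K) are each worse than J on at least one objective.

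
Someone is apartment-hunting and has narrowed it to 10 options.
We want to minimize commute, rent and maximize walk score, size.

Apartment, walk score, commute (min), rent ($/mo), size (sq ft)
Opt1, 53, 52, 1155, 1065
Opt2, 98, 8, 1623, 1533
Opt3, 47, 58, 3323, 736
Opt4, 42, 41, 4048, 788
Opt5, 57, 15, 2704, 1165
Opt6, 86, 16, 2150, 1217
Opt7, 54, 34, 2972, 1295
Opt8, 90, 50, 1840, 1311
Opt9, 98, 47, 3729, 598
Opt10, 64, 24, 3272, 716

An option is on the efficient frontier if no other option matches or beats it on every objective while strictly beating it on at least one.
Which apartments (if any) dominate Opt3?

Opt1: walk score 53≥47, commute 52≤58, rent 1155≤3323, size 1065≥736 — dominates Opt3.
Opt2: walk score 98≥47, commute 8≤58, rent 1623≤3323, size 1533≥736 — dominates Opt3.
Opt5: walk score 57≥47, commute 15≤58, rent 2704≤3323, size 1165≥736 — dominates Opt3.
Opt6: walk score 86≥47, commute 16≤58, rent 2150≤3323, size 1217≥736 — dominates Opt3.
Opt7: walk score 54≥47, commute 34≤58, rent 2972≤3323, size 1295≥736 — dominates Opt3.
Opt8: walk score 90≥47, commute 50≤58, rent 1840≤3323, size 1311≥736 — dominates Opt3.
Others (Opt4, Opt9, Opt10) are each worse than Opt3 on at least one objective.

Opt1, Opt2, Opt5, Opt6, Opt7, Opt8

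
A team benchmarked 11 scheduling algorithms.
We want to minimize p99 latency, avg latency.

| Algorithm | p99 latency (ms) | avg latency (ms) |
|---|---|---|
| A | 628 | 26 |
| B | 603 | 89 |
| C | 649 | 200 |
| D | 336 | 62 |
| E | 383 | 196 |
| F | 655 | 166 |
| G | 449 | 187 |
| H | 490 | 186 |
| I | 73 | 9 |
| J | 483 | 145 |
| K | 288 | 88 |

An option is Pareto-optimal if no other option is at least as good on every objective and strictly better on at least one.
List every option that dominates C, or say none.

A, B, D, E, G, H, I, J, K

A: p99 latency 628≤649, avg latency 26≤200 — dominates C.
B: p99 latency 603≤649, avg latency 89≤200 — dominates C.
D: p99 latency 336≤649, avg latency 62≤200 — dominates C.
E: p99 latency 383≤649, avg latency 196≤200 — dominates C.
G: p99 latency 449≤649, avg latency 187≤200 — dominates C.
H: p99 latency 490≤649, avg latency 186≤200 — dominates C.
I: p99 latency 73≤649, avg latency 9≤200 — dominates C.
J: p99 latency 483≤649, avg latency 145≤200 — dominates C.
K: p99 latency 288≤649, avg latency 88≤200 — dominates C.
Others (F) are each worse than C on at least one objective.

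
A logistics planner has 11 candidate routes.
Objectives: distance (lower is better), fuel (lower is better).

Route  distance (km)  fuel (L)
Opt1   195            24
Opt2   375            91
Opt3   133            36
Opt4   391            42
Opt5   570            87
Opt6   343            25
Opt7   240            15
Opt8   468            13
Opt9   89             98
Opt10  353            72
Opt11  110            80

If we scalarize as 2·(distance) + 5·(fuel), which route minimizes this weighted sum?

Opt1: 2·195 + 5·24 = 510
Opt2: 2·375 + 5·91 = 1205
Opt3: 2·133 + 5·36 = 446
Opt4: 2·391 + 5·42 = 992
Opt5: 2·570 + 5·87 = 1575
Opt6: 2·343 + 5·25 = 811
Opt7: 2·240 + 5·15 = 555
Opt8: 2·468 + 5·13 = 1001
Opt9: 2·89 + 5·98 = 668
Opt10: 2·353 + 5·72 = 1066
Opt11: 2·110 + 5·80 = 620
Lowest: Opt3 at 446.

Opt3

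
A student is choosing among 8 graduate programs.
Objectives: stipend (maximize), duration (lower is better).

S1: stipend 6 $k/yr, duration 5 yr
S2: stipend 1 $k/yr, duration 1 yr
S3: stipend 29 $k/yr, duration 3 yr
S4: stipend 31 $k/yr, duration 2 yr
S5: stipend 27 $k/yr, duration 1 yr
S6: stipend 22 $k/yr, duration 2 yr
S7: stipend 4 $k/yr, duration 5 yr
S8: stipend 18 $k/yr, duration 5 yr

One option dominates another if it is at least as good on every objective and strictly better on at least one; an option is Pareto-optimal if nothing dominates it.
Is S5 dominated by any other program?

S1: worse on stipend (6 vs 27).
S2: worse on stipend (1 vs 27).
S3: worse on duration (3 vs 1).
S4: worse on duration (2 vs 1).
S6: worse on stipend (22 vs 27).
S7: worse on stipend (4 vs 27).
S8: worse on stipend (18 vs 27).
No option is at least as good as S5 on every objective and strictly better on one.

No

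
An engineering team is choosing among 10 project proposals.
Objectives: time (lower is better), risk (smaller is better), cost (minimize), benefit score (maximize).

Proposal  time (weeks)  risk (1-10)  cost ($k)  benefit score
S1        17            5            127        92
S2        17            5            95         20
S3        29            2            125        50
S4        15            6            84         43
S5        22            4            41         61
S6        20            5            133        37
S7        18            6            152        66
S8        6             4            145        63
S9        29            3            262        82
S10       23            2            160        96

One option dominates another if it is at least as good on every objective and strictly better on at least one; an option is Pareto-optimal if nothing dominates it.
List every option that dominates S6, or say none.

S1

S1: time 17≤20, risk 5≤5, cost 127≤133, benefit score 92≥37 — dominates S6.
Others (S2, S3, S4, S5, S7, S8, S9, S10) are each worse than S6 on at least one objective.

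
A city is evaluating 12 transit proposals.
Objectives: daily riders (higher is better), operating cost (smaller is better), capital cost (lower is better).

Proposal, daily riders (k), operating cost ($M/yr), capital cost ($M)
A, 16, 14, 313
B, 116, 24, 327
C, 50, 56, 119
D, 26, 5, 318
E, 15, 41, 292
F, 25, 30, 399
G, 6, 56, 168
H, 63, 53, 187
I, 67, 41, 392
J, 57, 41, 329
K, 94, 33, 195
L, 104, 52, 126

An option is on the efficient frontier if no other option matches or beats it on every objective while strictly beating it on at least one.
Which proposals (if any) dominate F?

B, D

B: daily riders 116≥25, operating cost 24≤30, capital cost 327≤399 — dominates F.
D: daily riders 26≥25, operating cost 5≤30, capital cost 318≤399 — dominates F.
Others (A, C, E, G, H, I, J, K, L) are each worse than F on at least one objective.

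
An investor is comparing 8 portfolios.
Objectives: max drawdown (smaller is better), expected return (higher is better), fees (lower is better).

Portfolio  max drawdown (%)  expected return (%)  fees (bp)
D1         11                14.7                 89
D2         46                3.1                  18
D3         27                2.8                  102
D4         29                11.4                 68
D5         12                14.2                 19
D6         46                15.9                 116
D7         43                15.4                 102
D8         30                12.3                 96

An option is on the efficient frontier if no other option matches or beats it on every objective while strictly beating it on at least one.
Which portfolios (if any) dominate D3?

D1, D5

D1: max drawdown 11≤27, expected return 14.7≥2.8, fees 89≤102 — dominates D3.
D5: max drawdown 12≤27, expected return 14.2≥2.8, fees 19≤102 — dominates D3.
Others (D2, D4, D6, D7, D8) are each worse than D3 on at least one objective.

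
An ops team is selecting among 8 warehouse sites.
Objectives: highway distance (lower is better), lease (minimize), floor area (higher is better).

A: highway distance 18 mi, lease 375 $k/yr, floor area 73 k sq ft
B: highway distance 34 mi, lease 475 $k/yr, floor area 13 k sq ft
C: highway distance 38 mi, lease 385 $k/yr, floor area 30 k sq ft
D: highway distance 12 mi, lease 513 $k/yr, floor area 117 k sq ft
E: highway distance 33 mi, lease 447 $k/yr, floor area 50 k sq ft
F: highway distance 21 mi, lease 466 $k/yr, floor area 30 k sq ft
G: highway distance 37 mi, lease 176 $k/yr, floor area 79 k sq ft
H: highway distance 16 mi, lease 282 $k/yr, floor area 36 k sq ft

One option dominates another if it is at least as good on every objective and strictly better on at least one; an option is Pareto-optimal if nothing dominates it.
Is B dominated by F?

Yes

F vs B: highway distance 21≤34, lease 466≤475, floor area 30≥13 — F is at least as good on every objective with at least one strict improvement.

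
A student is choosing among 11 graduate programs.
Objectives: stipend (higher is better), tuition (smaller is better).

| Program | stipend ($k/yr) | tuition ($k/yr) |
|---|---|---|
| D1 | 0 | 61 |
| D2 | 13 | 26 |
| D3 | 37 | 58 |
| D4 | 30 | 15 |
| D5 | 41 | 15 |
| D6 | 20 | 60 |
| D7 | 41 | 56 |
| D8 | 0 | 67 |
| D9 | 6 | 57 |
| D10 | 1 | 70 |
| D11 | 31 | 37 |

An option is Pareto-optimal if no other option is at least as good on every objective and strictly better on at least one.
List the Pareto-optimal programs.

D1: dominated by D2 (stipend 13≥0, tuition 26≤61).
D2: dominated by D4 (stipend 30≥13, tuition 15≤26).
D3: dominated by D5 (stipend 41≥37, tuition 15≤58).
D4: dominated by D5 (stipend 41≥30, tuition 15≤15).
D5: not dominated.
D6: dominated by D3 (stipend 37≥20, tuition 58≤60).
D7: dominated by D5 (stipend 41≥41, tuition 15≤56).
D8: dominated by D1 (stipend 0≥0, tuition 61≤67).
D9: dominated by D2 (stipend 13≥6, tuition 26≤57).
D10: dominated by D2 (stipend 13≥1, tuition 26≤70).
D11: dominated by D5 (stipend 41≥31, tuition 15≤37).

D5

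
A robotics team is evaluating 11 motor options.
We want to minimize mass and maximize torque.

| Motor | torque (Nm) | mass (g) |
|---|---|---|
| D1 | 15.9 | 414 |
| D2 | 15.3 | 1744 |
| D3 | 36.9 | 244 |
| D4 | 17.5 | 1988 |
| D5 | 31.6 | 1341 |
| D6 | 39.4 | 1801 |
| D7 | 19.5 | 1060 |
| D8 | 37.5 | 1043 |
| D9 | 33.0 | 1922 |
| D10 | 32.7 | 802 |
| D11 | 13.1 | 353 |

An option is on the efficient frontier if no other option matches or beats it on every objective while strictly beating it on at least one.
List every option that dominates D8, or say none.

none

D1: worse on torque (15.9 vs 37.5).
D2: worse on torque (15.3 vs 37.5).
D3: worse on torque (36.9 vs 37.5).
D4: worse on torque (17.5 vs 37.5).
D5: worse on torque (31.6 vs 37.5).
D6: worse on mass (1801 vs 1043).
D7: worse on torque (19.5 vs 37.5).
D9: worse on torque (33.0 vs 37.5).
D10: worse on torque (32.7 vs 37.5).
D11: worse on torque (13.1 vs 37.5).
No option dominates D8.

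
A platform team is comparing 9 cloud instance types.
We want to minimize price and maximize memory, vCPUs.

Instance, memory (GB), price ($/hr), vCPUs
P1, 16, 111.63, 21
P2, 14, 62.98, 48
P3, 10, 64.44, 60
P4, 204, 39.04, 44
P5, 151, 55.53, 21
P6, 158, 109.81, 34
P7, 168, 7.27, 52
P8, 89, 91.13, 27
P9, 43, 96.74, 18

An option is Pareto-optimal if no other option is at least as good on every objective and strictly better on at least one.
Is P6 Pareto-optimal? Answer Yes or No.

P4 vs P6: memory 204≥158, price 39.04≤109.81, vCPUs 44≥34 — P4 is at least as good on every objective and strictly better on at least one, so P4 dominates P6.

No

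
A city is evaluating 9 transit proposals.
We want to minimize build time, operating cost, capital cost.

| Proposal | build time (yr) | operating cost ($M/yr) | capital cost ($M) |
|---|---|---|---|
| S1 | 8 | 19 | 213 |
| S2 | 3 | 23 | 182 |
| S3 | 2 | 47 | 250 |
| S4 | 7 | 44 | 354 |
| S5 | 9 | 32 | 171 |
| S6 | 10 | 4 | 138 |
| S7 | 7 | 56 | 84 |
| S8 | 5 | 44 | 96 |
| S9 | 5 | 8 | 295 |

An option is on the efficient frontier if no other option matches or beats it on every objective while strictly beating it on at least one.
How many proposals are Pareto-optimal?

8

S1: not dominated.
S2: not dominated.
S3: not dominated (best build time).
S4: dominated by S2 (build time 3≤7, operating cost 23≤44, capital cost 182≤354).
S5: not dominated.
S6: not dominated (best operating cost).
S7: not dominated (best capital cost).
S8: not dominated.
S9: not dominated.
Pareto-optimal: S1, S2, S3, S5, S6, S7, S8, S9 → 8.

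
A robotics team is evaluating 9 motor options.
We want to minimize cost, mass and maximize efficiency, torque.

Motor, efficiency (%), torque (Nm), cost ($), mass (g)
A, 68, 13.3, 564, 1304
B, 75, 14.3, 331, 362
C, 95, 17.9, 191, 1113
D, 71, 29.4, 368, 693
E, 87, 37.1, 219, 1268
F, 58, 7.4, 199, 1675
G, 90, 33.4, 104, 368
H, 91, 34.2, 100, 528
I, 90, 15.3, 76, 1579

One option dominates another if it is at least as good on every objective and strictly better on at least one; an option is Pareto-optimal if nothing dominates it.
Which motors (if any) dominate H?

A: worse on efficiency (68 vs 91).
B: worse on efficiency (75 vs 91).
C: worse on torque (17.9 vs 34.2).
D: worse on efficiency (71 vs 91).
E: worse on efficiency (87 vs 91).
F: worse on efficiency (58 vs 91).
G: worse on efficiency (90 vs 91).
I: worse on efficiency (90 vs 91).
No option dominates H.

none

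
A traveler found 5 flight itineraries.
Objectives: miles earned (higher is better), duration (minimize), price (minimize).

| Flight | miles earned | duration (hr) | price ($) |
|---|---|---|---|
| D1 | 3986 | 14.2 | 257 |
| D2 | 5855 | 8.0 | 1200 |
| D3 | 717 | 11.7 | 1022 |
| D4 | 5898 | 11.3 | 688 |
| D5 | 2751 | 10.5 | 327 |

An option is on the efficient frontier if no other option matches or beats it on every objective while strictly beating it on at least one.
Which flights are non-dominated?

D1: not dominated (best price).
D2: not dominated (best duration).
D3: dominated by D4 (miles earned 5898≥717, duration 11.3≤11.7, price 688≤1022).
D4: not dominated (best miles earned).
D5: not dominated.

D1, D2, D4, D5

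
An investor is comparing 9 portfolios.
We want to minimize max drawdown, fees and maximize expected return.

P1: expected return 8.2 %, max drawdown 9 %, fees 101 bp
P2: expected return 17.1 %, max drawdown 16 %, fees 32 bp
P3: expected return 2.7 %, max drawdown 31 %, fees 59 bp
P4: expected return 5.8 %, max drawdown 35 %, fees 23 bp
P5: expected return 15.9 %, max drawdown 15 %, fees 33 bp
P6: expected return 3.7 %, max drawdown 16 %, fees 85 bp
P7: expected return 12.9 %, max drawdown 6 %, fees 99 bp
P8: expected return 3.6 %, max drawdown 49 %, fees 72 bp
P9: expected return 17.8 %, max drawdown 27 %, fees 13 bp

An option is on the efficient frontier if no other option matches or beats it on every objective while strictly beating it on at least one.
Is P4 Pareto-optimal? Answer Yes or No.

No

P9 vs P4: expected return 17.8≥5.8, max drawdown 27≤35, fees 13≤23 — P9 is at least as good on every objective and strictly better on at least one, so P9 dominates P4.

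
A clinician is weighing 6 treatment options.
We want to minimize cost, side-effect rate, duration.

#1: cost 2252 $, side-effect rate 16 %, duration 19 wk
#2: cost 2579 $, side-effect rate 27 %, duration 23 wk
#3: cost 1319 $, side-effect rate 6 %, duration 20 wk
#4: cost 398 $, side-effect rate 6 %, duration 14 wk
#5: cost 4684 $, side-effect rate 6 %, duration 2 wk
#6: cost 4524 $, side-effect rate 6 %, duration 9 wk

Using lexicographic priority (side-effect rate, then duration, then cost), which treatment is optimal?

First minimize side-effect rate: best is 6, kept {#3, #4, #5, #6}.
Then minimize duration: best is 2, kept {#5}.

#5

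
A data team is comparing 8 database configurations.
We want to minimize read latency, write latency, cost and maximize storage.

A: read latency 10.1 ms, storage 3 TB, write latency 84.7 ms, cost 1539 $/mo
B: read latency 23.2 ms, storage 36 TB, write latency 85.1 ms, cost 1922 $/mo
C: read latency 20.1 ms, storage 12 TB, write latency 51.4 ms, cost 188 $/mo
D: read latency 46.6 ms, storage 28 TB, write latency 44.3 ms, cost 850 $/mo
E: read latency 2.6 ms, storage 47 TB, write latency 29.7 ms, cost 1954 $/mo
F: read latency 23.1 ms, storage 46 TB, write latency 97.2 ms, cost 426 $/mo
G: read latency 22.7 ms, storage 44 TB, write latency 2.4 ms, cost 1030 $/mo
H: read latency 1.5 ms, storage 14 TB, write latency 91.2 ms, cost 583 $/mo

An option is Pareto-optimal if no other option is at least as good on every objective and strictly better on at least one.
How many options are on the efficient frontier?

7

A: not dominated.
B: dominated by G (read latency 22.7≤23.2, storage 44≥36, write latency 2.4≤85.1, cost 1030≤1922).
C: not dominated (best cost).
D: not dominated.
E: not dominated (best storage).
F: not dominated.
G: not dominated (best write latency).
H: not dominated (best read latency).
Pareto-optimal: A, C, D, E, F, G, H → 7.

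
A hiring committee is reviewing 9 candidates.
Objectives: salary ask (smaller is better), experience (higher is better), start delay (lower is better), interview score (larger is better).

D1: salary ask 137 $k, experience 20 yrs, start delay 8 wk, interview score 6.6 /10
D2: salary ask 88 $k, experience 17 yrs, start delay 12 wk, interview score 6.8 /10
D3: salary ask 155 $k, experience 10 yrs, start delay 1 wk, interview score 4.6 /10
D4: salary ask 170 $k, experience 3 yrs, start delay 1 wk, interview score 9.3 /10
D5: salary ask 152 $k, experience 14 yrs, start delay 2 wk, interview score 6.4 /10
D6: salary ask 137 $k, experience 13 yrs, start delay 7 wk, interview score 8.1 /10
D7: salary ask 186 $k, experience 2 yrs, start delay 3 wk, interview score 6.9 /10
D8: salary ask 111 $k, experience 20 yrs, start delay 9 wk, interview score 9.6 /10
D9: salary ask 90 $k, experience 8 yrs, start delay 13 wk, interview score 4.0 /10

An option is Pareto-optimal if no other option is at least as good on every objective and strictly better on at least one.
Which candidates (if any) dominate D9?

D2

D2: salary ask 88≤90, experience 17≥8, start delay 12≤13, interview score 6.8≥4.0 — dominates D9.
Others (D1, D3, D4, D5, D6, D7, D8) are each worse than D9 on at least one objective.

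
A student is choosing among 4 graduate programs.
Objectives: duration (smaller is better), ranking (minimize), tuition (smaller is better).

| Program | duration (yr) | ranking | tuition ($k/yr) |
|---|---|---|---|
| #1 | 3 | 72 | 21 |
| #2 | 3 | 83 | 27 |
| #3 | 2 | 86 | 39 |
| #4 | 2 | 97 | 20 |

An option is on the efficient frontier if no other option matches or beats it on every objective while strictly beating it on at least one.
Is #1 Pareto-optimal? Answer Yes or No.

#2: worse on ranking (83 vs 72).
#3: worse on ranking (86 vs 72).
#4: worse on ranking (97 vs 72).
No option is at least as good as #1 on every objective and strictly better on one.

Yes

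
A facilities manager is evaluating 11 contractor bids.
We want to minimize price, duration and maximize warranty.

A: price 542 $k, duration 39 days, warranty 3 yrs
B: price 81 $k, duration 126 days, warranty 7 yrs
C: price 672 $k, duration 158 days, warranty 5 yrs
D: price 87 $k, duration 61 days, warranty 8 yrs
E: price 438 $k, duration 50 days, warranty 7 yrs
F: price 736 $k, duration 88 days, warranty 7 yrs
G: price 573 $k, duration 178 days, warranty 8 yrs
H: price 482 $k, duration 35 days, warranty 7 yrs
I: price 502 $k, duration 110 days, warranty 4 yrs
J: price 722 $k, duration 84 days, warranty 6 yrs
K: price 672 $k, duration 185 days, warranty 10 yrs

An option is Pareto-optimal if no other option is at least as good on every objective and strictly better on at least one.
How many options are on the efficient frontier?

5

A: dominated by H (price 482≤542, duration 35≤39, warranty 7≥3).
B: not dominated (best price).
C: dominated by B (price 81≤672, duration 126≤158, warranty 7≥5).
D: not dominated.
E: not dominated.
F: dominated by D (price 87≤736, duration 61≤88, warranty 8≥7).
G: dominated by D (price 87≤573, duration 61≤178, warranty 8≥8).
H: not dominated (best duration).
I: dominated by D (price 87≤502, duration 61≤110, warranty 8≥4).
J: dominated by D (price 87≤722, duration 61≤84, warranty 8≥6).
K: not dominated (best warranty).
Pareto-optimal: B, D, E, H, K → 5.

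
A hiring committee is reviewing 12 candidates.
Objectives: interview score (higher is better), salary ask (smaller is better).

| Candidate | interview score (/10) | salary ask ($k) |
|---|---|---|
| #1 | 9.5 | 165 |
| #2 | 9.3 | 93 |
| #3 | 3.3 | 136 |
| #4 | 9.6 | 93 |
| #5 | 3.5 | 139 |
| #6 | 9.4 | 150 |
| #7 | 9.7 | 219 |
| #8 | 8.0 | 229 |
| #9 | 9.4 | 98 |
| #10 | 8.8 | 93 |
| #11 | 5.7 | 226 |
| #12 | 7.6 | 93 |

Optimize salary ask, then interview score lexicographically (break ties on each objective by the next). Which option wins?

First minimize salary ask: best is 93, kept {#2, #4, #10, #12}.
Then maximize interview score: best is 9.6, kept {#4}.

#4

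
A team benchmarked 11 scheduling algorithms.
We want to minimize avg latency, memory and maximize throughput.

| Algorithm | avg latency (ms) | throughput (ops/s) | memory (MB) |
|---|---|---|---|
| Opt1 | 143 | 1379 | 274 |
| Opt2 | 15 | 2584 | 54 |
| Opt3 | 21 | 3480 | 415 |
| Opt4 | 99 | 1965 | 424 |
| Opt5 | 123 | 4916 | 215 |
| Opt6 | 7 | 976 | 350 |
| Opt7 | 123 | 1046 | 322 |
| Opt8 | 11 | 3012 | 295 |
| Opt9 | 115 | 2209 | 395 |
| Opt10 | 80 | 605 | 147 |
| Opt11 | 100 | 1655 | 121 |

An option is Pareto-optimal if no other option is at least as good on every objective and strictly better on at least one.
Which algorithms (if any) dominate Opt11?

Opt2: avg latency 15≤100, throughput 2584≥1655, memory 54≤121 — dominates Opt11.
Others (Opt1, Opt3, Opt4, Opt5, Opt6, Opt7, Opt8, Opt9, Opt10) are each worse than Opt11 on at least one objective.

Opt2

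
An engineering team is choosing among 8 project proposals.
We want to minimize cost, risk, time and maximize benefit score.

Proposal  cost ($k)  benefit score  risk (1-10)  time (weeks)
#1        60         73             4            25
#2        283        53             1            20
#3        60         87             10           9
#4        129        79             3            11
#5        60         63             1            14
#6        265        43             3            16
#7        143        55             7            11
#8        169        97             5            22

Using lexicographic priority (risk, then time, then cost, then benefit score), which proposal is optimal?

#5

First minimize risk: best is 1, kept {#2, #5}.
Then minimize time: best is 14, kept {#5}.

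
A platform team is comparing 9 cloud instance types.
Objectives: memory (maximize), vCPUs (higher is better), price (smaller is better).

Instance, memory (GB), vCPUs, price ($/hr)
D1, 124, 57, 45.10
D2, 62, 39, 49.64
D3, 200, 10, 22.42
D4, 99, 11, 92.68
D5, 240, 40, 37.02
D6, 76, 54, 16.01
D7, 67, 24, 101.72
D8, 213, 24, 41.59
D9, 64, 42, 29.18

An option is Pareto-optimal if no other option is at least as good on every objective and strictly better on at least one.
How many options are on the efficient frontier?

D1: not dominated (best vCPUs).
D2: dominated by D1 (memory 124≥62, vCPUs 57≥39, price 45.10≤49.64).
D3: not dominated.
D4: dominated by D1 (memory 124≥99, vCPUs 57≥11, price 45.10≤92.68).
D5: not dominated (best memory).
D6: not dominated (best price).
D7: dominated by D1 (memory 124≥67, vCPUs 57≥24, price 45.10≤101.72).
D8: dominated by D5 (memory 240≥213, vCPUs 40≥24, price 37.02≤41.59).
D9: dominated by D6 (memory 76≥64, vCPUs 54≥42, price 16.01≤29.18).
Pareto-optimal: D1, D3, D5, D6 → 4.

4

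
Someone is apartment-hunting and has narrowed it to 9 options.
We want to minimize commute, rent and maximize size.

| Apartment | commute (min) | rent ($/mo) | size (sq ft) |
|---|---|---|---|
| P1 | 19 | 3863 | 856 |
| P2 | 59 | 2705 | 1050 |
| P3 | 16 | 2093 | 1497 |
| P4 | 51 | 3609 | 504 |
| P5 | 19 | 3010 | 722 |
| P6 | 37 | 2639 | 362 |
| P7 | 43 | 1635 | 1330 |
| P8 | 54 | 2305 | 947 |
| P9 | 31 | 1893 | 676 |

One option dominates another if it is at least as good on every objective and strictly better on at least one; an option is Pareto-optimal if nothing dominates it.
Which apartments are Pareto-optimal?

P1: dominated by P3 (commute 16≤19, rent 2093≤3863, size 1497≥856).
P2: dominated by P3 (commute 16≤59, rent 2093≤2705, size 1497≥1050).
P3: not dominated (best commute).
P4: dominated by P3 (commute 16≤51, rent 2093≤3609, size 1497≥504).
P5: dominated by P3 (commute 16≤19, rent 2093≤3010, size 1497≥722).
P6: dominated by P3 (commute 16≤37, rent 2093≤2639, size 1497≥362).
P7: not dominated (best rent).
P8: dominated by P3 (commute 16≤54, rent 2093≤2305, size 1497≥947).
P9: not dominated.

P3, P7, P9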